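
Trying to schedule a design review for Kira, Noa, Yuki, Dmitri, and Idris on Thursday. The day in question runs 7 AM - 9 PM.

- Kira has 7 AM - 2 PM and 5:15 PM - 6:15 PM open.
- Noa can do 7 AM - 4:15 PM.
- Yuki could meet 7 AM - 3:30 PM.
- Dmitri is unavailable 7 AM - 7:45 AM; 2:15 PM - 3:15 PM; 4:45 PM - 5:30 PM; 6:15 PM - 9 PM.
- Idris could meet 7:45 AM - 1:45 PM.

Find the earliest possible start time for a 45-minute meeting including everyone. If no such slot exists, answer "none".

Kira free: 07:00-14:00, 17:15-18:15.
Noa free: 07:00-16:15.
Yuki free: 07:00-15:30.
Dmitri free: 07:45-14:15, 15:15-16:45, 17:30-18:15 (invert busy blocks within the working day).
Idris free: 07:45-13:45.
Kira ∩ Noa: 07:00-14:00.
Kira ∩ Noa ∩ Yuki: 07:00-14:00.
Kira ∩ Noa ∩ Yuki ∩ Dmitri: 07:45-14:00.
Kira ∩ Noa ∩ Yuki ∩ Dmitri ∩ Idris: 07:45-13:45.
So the common availability across everyone is 07:45-13:45.
The first common window of at least 45 minutes is 07:45-13:45, so the earliest start is 07:45.

07:45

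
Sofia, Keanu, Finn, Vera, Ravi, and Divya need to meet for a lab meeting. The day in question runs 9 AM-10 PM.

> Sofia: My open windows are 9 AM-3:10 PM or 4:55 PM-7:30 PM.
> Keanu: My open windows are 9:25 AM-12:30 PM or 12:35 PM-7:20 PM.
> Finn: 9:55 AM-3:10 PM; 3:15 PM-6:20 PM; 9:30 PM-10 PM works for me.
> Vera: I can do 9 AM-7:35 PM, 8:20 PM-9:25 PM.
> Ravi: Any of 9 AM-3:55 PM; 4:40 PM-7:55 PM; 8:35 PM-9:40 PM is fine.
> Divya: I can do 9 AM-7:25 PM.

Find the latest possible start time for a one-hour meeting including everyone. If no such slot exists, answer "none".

17:20

Sofia ∩ Keanu: 09:25-12:30, 12:35-15:10, 16:55-19:20.
Sofia ∩ Keanu ∩ Finn: 09:55-12:30, 12:35-15:10, 16:55-18:20.
Sofia ∩ Keanu ∩ Finn ∩ Vera: 09:55-12:30, 12:35-15:10, 16:55-18:20.
Sofia ∩ Keanu ∩ Finn ∩ Vera ∩ Ravi: 09:55-12:30, 12:35-15:10, 16:55-18:20.
Sofia ∩ Keanu ∩ Finn ∩ Vera ∩ Ravi ∩ Divya: 09:55-12:30, 12:35-15:10, 16:55-18:20.
The last common window of at least 60 minutes is 16:55-18:20; a 60-minute meeting can start as late as 17:20 and still end by 18:20.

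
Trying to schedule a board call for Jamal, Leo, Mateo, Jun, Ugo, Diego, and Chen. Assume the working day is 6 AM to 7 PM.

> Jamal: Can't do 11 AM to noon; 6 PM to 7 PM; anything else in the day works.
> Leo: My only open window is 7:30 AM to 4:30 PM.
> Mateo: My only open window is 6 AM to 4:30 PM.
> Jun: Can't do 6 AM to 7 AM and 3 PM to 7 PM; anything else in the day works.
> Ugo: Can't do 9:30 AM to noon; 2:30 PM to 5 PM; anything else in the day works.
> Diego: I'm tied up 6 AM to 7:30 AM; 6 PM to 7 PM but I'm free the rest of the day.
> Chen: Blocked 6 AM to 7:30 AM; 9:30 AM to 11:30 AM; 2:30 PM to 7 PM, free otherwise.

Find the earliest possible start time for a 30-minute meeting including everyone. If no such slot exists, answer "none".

07:30

Jamal free: 06:00-11:00, 12:00-18:00 (invert busy blocks within the working day).
Leo free: 07:30-16:30.
Mateo free: 06:00-16:30.
Jun free: 07:00-15:00 (invert busy blocks within the working day).
Ugo free: 06:00-09:30, 12:00-14:30, 17:00-19:00 (invert busy blocks within the working day).
Diego free: 07:30-18:00 (invert busy blocks within the working day).
Chen free: 07:30-09:30, 11:30-14:30 (invert busy blocks within the working day).
Jamal ∩ Leo: 07:30-11:00, 12:00-16:30.
Jamal ∩ Leo ∩ Mateo: 07:30-11:00, 12:00-16:30.
Jamal ∩ Leo ∩ Mateo ∩ Jun: 07:30-11:00, 12:00-15:00.
Jamal ∩ Leo ∩ Mateo ∩ Jun ∩ Ugo: 07:30-09:30, 12:00-14:30.
Jamal ∩ Leo ∩ Mateo ∩ Jun ∩ Ugo ∩ Diego: 07:30-09:30, 12:00-14:30.
Jamal ∩ Leo ∩ Mateo ∩ Jun ∩ Ugo ∩ Diego ∩ Chen: 07:30-09:30, 12:00-14:30.
The first common window of at least 30 minutes is 07:30-09:30, so the earliest start is 07:30.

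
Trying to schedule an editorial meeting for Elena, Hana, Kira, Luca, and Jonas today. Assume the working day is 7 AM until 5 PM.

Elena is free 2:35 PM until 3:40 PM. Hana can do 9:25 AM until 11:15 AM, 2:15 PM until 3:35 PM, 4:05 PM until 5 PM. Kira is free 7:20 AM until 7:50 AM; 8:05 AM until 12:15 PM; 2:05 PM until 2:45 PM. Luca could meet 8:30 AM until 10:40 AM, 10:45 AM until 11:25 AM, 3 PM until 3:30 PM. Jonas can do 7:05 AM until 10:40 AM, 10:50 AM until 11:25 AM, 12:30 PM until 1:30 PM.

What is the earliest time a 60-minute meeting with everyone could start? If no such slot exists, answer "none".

none

Elena ∩ Hana: 14:35-15:35.
Elena ∩ Hana ∩ Kira: 14:35-14:45.
Elena ∩ Hana ∩ Kira ∩ Luca: ∅.
Elena ∩ Hana ∩ Kira ∩ Luca ∩ Jonas: ∅.
There is no time when everyone is free.
No common window is at least 60 minutes long.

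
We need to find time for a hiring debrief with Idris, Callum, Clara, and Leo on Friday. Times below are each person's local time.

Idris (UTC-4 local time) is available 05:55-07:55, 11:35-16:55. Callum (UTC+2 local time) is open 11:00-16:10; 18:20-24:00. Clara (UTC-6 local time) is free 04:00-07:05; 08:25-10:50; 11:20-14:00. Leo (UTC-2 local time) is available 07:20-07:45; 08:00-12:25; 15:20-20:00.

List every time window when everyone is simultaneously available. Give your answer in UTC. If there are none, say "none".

10:00-11:55, 17:20-20:00

Idris in UTC: 09:55-11:55, 15:35-20:55 (add 4h to convert from UTC-4).
Callum in UTC: 09:00-14:10, 16:20-22:00 (subtract 2h to convert from UTC+2).
Clara in UTC: 10:00-13:05, 14:25-16:50, 17:20-20:00 (add 6h to convert from UTC-6).
Leo in UTC: 09:20-09:45, 10:00-14:25, 17:20-22:00 (add 2h to convert from UTC-2).
Idris ∩ Callum: 09:55-11:55, 16:20-20:55.
Idris ∩ Callum ∩ Clara: 10:00-11:55, 16:20-16:50, 17:20-20:00.
Idris ∩ Callum ∩ Clara ∩ Leo: 10:00-11:55, 17:20-20:00.
Those are the intersection windows.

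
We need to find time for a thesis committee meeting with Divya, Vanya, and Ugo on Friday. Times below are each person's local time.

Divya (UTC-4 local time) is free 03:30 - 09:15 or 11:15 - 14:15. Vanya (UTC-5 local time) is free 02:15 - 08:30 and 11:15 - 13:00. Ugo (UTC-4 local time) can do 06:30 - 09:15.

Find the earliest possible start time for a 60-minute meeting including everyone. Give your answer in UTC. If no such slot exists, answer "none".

Divya in UTC: 07:30-13:15, 15:15-18:15 (add 4h to convert from UTC-4).
Vanya in UTC: 07:15-13:30, 16:15-18:00 (add 5h to convert from UTC-5).
Ugo in UTC: 10:30-13:15 (add 4h to convert from UTC-4).
Divya ∩ Vanya: 07:30-13:15, 16:15-18:00.
Divya ∩ Vanya ∩ Ugo: 10:30-13:15.
So the common availability across everyone is 10:30-13:15.
The first common window of at least 60 minutes is 10:30-13:15, so the earliest start is 10:30.

10:30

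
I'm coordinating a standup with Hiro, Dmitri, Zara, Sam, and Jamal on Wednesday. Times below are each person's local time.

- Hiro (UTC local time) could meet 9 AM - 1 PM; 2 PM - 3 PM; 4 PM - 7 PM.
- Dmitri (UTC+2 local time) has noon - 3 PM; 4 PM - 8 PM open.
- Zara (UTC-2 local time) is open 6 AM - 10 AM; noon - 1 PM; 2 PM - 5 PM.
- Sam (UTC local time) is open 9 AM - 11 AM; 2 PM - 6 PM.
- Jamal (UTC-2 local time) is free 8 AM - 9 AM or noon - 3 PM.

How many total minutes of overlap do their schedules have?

180

Hiro in UTC: 09:00-13:00, 14:00-15:00, 16:00-19:00.
Dmitri in UTC: 10:00-13:00, 14:00-18:00 (subtract 2h to convert from UTC+2).
Zara in UTC: 08:00-12:00, 14:00-15:00, 16:00-19:00 (add 2h to convert from UTC-2).
Sam in UTC: 09:00-11:00, 14:00-18:00.
Jamal in UTC: 10:00-11:00, 14:00-17:00 (add 2h to convert from UTC-2).
Hiro ∩ Dmitri: 10:00-13:00, 14:00-15:00, 16:00-18:00.
Hiro ∩ Dmitri ∩ Zara: 10:00-12:00, 14:00-15:00, 16:00-18:00.
Hiro ∩ Dmitri ∩ Zara ∩ Sam: 10:00-11:00, 14:00-15:00, 16:00-18:00.
Hiro ∩ Dmitri ∩ Zara ∩ Sam ∩ Jamal: 10:00-11:00, 14:00-15:00, 16:00-17:00.
Summing the common windows: 60 + 60 + 60 = 180 minutes.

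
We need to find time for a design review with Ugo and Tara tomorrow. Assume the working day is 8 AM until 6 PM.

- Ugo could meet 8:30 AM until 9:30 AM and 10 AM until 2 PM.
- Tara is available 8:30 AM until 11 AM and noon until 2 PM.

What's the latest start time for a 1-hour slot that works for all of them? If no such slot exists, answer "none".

13:00

Ugo ∩ Tara: 08:30-09:30, 10:00-11:00, 12:00-14:00.
The last common window of at least 60 minutes is 12:00-14:00; a 60-minute meeting can start as late as 13:00 and still end by 14:00.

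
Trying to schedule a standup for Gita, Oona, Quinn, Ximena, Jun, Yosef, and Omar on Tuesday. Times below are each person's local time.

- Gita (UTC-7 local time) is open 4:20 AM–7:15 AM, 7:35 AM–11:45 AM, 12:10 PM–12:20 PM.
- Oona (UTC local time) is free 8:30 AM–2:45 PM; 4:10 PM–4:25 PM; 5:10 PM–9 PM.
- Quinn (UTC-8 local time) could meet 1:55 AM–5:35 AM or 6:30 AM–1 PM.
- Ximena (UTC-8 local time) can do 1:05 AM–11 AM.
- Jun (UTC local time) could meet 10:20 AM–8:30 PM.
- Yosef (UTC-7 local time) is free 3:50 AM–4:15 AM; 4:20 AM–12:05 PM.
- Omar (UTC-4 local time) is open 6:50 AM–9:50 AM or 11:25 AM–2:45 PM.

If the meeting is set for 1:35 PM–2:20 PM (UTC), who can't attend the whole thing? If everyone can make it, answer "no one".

Gita in UTC: 11:20-14:15, 14:35-18:45, 19:10-19:20 (add 7h to convert from UTC-7).
Oona in UTC: 08:30-14:45, 16:10-16:25, 17:10-21:00.
Quinn in UTC: 09:55-13:35, 14:30-21:00 (add 8h to convert from UTC-8).
Ximena in UTC: 09:05-19:00 (add 8h to convert from UTC-8).
Jun in UTC: 10:20-20:30.
Yosef in UTC: 10:50-11:15, 11:20-19:05 (add 7h to convert from UTC-7).
Omar in UTC: 10:50-13:50, 15:25-18:45 (add 4h to convert from UTC-4).
Gita: not fully free for 13:35-14:20. Oona: free for 13:35-14:20. Quinn: not fully free for 13:35-14:20. Ximena: free for 13:35-14:20. Jun: free for 13:35-14:20. Yosef: free for 13:35-14:20. Omar: not fully free for 13:35-14:20.

Gita, Omar, Quinn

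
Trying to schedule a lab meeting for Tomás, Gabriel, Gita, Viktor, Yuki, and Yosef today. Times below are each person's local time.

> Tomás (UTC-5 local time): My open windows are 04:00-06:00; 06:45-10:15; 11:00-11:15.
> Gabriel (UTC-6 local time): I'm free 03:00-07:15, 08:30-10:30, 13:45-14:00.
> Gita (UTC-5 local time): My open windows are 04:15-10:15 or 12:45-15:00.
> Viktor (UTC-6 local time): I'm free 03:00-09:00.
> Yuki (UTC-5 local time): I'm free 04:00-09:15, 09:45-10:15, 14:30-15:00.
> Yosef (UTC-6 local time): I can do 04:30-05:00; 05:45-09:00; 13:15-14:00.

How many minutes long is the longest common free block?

90

Tomás in UTC: 09:00-11:00, 11:45-15:15, 16:00-16:15 (add 5h to convert from UTC-5).
Gabriel in UTC: 09:00-13:15, 14:30-16:30, 19:45-20:00 (add 6h to convert from UTC-6).
Gita in UTC: 09:15-15:15, 17:45-20:00 (add 5h to convert from UTC-5).
Viktor in UTC: 09:00-15:00 (add 6h to convert from UTC-6).
Yuki in UTC: 09:00-14:15, 14:45-15:15, 19:30-20:00 (add 5h to convert from UTC-5).
Yosef in UTC: 10:30-11:00, 11:45-15:00, 19:15-20:00 (add 6h to convert from UTC-6).
Tomás ∩ Gabriel: 09:00-11:00, 11:45-13:15, 14:30-15:15, 16:00-16:15.
Tomás ∩ Gabriel ∩ Gita: 09:15-11:00, 11:45-13:15, 14:30-15:15.
Tomás ∩ Gabriel ∩ Gita ∩ Viktor: 09:15-11:00, 11:45-13:15, 14:30-15:00.
Tomás ∩ Gabriel ∩ Gita ∩ Viktor ∩ Yuki: 09:15-11:00, 11:45-13:15, 14:45-15:00.
Tomás ∩ Gabriel ∩ Gita ∩ Viktor ∩ Yuki ∩ Yosef: 10:30-11:00, 11:45-13:15, 14:45-15:00.
The longest is 11:45-13:15 at 90 minutes.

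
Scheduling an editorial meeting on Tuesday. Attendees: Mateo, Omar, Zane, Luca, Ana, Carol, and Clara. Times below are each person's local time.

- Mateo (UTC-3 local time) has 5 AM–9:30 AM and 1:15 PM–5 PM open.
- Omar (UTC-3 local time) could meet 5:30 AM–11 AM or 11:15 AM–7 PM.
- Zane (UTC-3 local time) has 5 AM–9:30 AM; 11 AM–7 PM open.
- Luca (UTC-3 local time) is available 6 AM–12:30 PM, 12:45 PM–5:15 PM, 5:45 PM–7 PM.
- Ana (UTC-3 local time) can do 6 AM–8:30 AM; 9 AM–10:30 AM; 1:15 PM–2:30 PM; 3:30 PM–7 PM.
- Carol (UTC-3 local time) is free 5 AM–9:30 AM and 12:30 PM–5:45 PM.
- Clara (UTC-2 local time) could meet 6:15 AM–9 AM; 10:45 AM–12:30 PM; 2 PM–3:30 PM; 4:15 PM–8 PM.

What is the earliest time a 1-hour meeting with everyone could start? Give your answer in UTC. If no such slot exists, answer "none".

09:00

Mateo in UTC: 08:00-12:30, 16:15-20:00 (add 3h to convert from UTC-3).
Omar in UTC: 08:30-14:00, 14:15-22:00 (add 3h to convert from UTC-3).
Zane in UTC: 08:00-12:30, 14:00-22:00 (add 3h to convert from UTC-3).
Luca in UTC: 09:00-15:30, 15:45-20:15, 20:45-22:00 (add 3h to convert from UTC-3).
Ana in UTC: 09:00-11:30, 12:00-13:30, 16:15-17:30, 18:30-22:00 (add 3h to convert from UTC-3).
Carol in UTC: 08:00-12:30, 15:30-20:45 (add 3h to convert from UTC-3).
Clara in UTC: 08:15-11:00, 12:45-14:30, 16:00-17:30, 18:15-22:00 (add 2h to convert from UTC-2).
Mateo ∩ Omar: 08:30-12:30, 16:15-20:00.
Mateo ∩ Omar ∩ Zane: 08:30-12:30, 16:15-20:00.
Mateo ∩ Omar ∩ Zane ∩ Luca: 09:00-12:30, 16:15-20:00.
Mateo ∩ Omar ∩ Zane ∩ Luca ∩ Ana: 09:00-11:30, 12:00-12:30, 16:15-17:30, 18:30-20:00.
Mateo ∩ Omar ∩ Zane ∩ Luca ∩ Ana ∩ Carol: 09:00-11:30, 12:00-12:30, 16:15-17:30, 18:30-20:00.
Mateo ∩ Omar ∩ Zane ∩ Luca ∩ Ana ∩ Carol ∩ Clara: 09:00-11:00, 16:15-17:30, 18:30-20:00.
Those are the intersection windows.
The first common window of at least 60 minutes is 09:00-11:00, so the earliest start is 09:00.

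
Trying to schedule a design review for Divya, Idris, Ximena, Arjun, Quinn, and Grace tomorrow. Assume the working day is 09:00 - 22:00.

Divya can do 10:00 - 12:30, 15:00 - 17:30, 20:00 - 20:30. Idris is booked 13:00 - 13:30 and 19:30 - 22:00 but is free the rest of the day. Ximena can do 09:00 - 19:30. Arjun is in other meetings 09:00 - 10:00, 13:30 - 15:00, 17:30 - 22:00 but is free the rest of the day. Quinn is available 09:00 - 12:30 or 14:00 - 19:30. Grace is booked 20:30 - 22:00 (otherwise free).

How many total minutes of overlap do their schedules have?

Divya free: 10:00-12:30, 15:00-17:30, 20:00-20:30.
Idris free: 09:00-13:00, 13:30-19:30 (invert busy blocks within the working day).
Ximena free: 09:00-19:30.
Arjun free: 10:00-13:30, 15:00-17:30 (invert busy blocks within the working day).
Quinn free: 09:00-12:30, 14:00-19:30.
Grace free: 09:00-20:30 (invert busy blocks within the working day).
Divya ∩ Idris: 10:00-12:30, 15:00-17:30.
Divya ∩ Idris ∩ Ximena: 10:00-12:30, 15:00-17:30.
Divya ∩ Idris ∩ Ximena ∩ Arjun: 10:00-12:30, 15:00-17:30.
Divya ∩ Idris ∩ Ximena ∩ Arjun ∩ Quinn: 10:00-12:30, 15:00-17:30.
Divya ∩ Idris ∩ Ximena ∩ Arjun ∩ Quinn ∩ Grace: 10:00-12:30, 15:00-17:30.
So the common availability across everyone is 10:00-12:30, 15:00-17:30.
Summing the common windows: 150 + 150 = 300 minutes.

300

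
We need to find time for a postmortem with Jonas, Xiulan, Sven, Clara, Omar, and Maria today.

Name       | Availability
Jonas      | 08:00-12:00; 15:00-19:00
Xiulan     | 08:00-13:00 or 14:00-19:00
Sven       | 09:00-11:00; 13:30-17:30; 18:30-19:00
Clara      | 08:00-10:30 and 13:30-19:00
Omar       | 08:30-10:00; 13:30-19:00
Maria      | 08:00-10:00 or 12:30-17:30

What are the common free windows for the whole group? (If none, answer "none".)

Jonas ∩ Xiulan: 08:00-12:00, 15:00-19:00.
Jonas ∩ Xiulan ∩ Sven: 09:00-11:00, 15:00-17:30, 18:30-19:00.
Jonas ∩ Xiulan ∩ Sven ∩ Clara: 09:00-10:30, 15:00-17:30, 18:30-19:00.
Jonas ∩ Xiulan ∩ Sven ∩ Clara ∩ Omar: 09:00-10:00, 15:00-17:30, 18:30-19:00.
Jonas ∩ Xiulan ∩ Sven ∩ Clara ∩ Omar ∩ Maria: 09:00-10:00, 15:00-17:30.
So the common availability across everyone is 09:00-10:00, 15:00-17:30.

09:00-10:00, 15:00-17:30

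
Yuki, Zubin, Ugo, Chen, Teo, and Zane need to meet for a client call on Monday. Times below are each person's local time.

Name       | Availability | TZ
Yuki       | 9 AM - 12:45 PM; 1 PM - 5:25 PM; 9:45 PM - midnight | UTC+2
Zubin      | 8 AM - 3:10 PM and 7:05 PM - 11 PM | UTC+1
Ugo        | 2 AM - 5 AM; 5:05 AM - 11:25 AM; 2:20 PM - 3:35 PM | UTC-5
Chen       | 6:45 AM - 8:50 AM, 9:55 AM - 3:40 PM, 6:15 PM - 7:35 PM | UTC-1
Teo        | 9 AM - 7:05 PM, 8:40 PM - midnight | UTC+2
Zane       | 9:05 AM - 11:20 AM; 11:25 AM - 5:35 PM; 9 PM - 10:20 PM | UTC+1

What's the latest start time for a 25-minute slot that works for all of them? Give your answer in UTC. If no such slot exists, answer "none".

20:10

Yuki in UTC: 07:00-10:45, 11:00-15:25, 19:45-22:00 (subtract 2h to convert from UTC+2).
Zubin in UTC: 07:00-14:10, 18:05-22:00 (subtract 1h to convert from UTC+1).
Ugo in UTC: 07:00-10:00, 10:05-16:25, 19:20-20:35 (add 5h to convert from UTC-5).
Chen in UTC: 07:45-09:50, 10:55-16:40, 19:15-20:35 (add 1h to convert from UTC-1).
Teo in UTC: 07:00-17:05, 18:40-22:00 (subtract 2h to convert from UTC+2).
Zane in UTC: 08:05-10:20, 10:25-16:35, 20:00-21:20 (subtract 1h to convert from UTC+1).
Yuki ∩ Zubin: 07:00-10:45, 11:00-14:10, 19:45-22:00.
Yuki ∩ Zubin ∩ Ugo: 07:00-10:00, 10:05-10:45, 11:00-14:10, 19:45-20:35.
Yuki ∩ Zubin ∩ Ugo ∩ Chen: 07:45-09:50, 11:00-14:10, 19:45-20:35.
Yuki ∩ Zubin ∩ Ugo ∩ Chen ∩ Teo: 07:45-09:50, 11:00-14:10, 19:45-20:35.
Yuki ∩ Zubin ∩ Ugo ∩ Chen ∩ Teo ∩ Zane: 08:05-09:50, 11:00-14:10, 20:00-20:35.
The last common window of at least 25 minutes is 20:00-20:35; a 25-minute meeting can start as late as 20:10 and still end by 20:35.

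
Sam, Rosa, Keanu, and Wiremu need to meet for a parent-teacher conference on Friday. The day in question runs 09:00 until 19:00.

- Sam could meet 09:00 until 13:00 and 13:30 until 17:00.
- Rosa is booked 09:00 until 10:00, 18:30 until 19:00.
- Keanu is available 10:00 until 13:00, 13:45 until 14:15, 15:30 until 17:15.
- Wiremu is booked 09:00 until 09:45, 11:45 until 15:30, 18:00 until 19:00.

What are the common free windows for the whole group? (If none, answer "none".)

10:00-11:45, 15:30-17:00

Sam free: 09:00-13:00, 13:30-17:00.
Rosa free: 10:00-18:30 (invert busy blocks within the working day).
Keanu free: 10:00-13:00, 13:45-14:15, 15:30-17:15.
Wiremu free: 09:45-11:45, 15:30-18:00 (invert busy blocks within the working day).
Sam ∩ Rosa: 10:00-13:00, 13:30-17:00.
Sam ∩ Rosa ∩ Keanu: 10:00-13:00, 13:45-14:15, 15:30-17:00.
Sam ∩ Rosa ∩ Keanu ∩ Wiremu: 10:00-11:45, 15:30-17:00.
So the common availability across everyone is 10:00-11:45, 15:30-17:00.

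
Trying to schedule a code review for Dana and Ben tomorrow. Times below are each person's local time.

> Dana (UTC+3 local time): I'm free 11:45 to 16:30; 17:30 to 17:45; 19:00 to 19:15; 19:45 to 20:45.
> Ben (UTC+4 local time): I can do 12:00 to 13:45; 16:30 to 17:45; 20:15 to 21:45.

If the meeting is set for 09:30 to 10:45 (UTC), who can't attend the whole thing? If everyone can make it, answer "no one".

Ben

Dana in UTC: 08:45-13:30, 14:30-14:45, 16:00-16:15, 16:45-17:45 (subtract 3h to convert from UTC+3).
Ben in UTC: 08:00-09:45, 12:30-13:45, 16:15-17:45 (subtract 4h to convert from UTC+4).
Dana: free for 09:30-10:45. Ben: not fully free for 09:30-10:45.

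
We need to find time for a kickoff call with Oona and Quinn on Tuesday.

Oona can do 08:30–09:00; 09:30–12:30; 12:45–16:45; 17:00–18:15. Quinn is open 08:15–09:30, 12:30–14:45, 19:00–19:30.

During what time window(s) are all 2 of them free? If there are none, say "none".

08:30-09:00, 12:45-14:45

Oona ∩ Quinn: 08:30-09:00, 12:45-14:45.
Those are the intersection windows.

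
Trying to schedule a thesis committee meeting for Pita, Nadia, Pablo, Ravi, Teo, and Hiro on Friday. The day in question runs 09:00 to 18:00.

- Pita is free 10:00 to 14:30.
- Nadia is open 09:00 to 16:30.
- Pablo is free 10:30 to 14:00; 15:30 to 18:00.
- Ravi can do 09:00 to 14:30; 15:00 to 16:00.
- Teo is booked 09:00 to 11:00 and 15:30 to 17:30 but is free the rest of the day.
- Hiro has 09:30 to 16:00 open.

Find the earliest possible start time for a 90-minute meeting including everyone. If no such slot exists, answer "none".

11:00

Pita free: 10:00-14:30.
Nadia free: 09:00-16:30.
Pablo free: 10:30-14:00, 15:30-18:00.
Ravi free: 09:00-14:30, 15:00-16:00.
Teo free: 11:00-15:30, 17:30-18:00 (invert busy blocks within the working day).
Hiro free: 09:30-16:00.
Pita ∩ Nadia: 10:00-14:30.
Pita ∩ Nadia ∩ Pablo: 10:30-14:00.
Pita ∩ Nadia ∩ Pablo ∩ Ravi: 10:30-14:00.
Pita ∩ Nadia ∩ Pablo ∩ Ravi ∩ Teo: 11:00-14:00.
Pita ∩ Nadia ∩ Pablo ∩ Ravi ∩ Teo ∩ Hiro: 11:00-14:00.
The first common window of at least 90 minutes is 11:00-14:00, so the earliest start is 11:00.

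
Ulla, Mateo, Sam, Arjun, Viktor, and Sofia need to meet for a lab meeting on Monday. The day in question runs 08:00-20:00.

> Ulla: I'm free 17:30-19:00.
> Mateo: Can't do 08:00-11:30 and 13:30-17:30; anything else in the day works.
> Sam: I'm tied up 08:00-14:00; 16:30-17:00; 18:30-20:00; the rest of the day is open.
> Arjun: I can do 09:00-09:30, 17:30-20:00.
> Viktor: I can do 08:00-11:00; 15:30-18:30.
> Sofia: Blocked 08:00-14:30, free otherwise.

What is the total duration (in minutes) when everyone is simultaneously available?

Ulla free: 17:30-19:00.
Mateo free: 11:30-13:30, 17:30-20:00 (invert busy blocks within the working day).
Sam free: 14:00-16:30, 17:00-18:30 (invert busy blocks within the working day).
Arjun free: 09:00-09:30, 17:30-20:00.
Viktor free: 08:00-11:00, 15:30-18:30.
Sofia free: 14:30-20:00 (invert busy blocks within the working day).
Ulla ∩ Mateo: 17:30-19:00.
Ulla ∩ Mateo ∩ Sam: 17:30-18:30.
Ulla ∩ Mateo ∩ Sam ∩ Arjun: 17:30-18:30.
Ulla ∩ Mateo ∩ Sam ∩ Arjun ∩ Viktor: 17:30-18:30.
Ulla ∩ Mateo ∩ Sam ∩ Arjun ∩ Viktor ∩ Sofia: 17:30-18:30.
So the common availability across everyone is 17:30-18:30.
That's a single block of 60 minutes.

60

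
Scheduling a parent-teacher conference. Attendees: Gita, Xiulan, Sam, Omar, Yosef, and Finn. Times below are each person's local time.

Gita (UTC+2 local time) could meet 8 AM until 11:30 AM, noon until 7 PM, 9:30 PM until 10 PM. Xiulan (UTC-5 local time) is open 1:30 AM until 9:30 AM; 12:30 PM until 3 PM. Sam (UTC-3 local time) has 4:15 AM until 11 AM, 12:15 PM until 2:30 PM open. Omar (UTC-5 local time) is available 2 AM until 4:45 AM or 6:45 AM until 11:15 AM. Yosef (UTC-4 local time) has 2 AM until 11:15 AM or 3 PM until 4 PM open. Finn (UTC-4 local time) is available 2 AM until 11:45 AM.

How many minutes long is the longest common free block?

Gita in UTC: 06:00-09:30, 10:00-17:00, 19:30-20:00 (subtract 2h to convert from UTC+2).
Xiulan in UTC: 06:30-14:30, 17:30-20:00 (add 5h to convert from UTC-5).
Sam in UTC: 07:15-14:00, 15:15-17:30 (add 3h to convert from UTC-3).
Omar in UTC: 07:00-09:45, 11:45-16:15 (add 5h to convert from UTC-5).
Yosef in UTC: 06:00-15:15, 19:00-20:00 (add 4h to convert from UTC-4).
Finn in UTC: 06:00-15:45 (add 4h to convert from UTC-4).
Gita ∩ Xiulan: 06:30-09:30, 10:00-14:30, 19:30-20:00.
Gita ∩ Xiulan ∩ Sam: 07:15-09:30, 10:00-14:00.
Gita ∩ Xiulan ∩ Sam ∩ Omar: 07:15-09:30, 11:45-14:00.
Gita ∩ Xiulan ∩ Sam ∩ Omar ∩ Yosef: 07:15-09:30, 11:45-14:00.
Gita ∩ Xiulan ∩ Sam ∩ Omar ∩ Yosef ∩ Finn: 07:15-09:30, 11:45-14:00.
Those are the intersection windows.
The longest is 07:15-09:30 at 135 minutes.

135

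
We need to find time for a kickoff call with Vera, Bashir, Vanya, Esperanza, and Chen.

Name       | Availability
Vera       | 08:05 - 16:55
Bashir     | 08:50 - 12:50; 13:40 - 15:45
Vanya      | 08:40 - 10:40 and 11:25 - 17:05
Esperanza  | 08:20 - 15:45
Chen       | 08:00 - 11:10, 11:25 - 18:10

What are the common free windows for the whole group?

Vera ∩ Bashir: 08:50-12:50, 13:40-15:45.
Vera ∩ Bashir ∩ Vanya: 08:50-10:40, 11:25-12:50, 13:40-15:45.
Vera ∩ Bashir ∩ Vanya ∩ Esperanza: 08:50-10:40, 11:25-12:50, 13:40-15:45.
Vera ∩ Bashir ∩ Vanya ∩ Esperanza ∩ Chen: 08:50-10:40, 11:25-12:50, 13:40-15:45.

08:50-10:40, 11:25-12:50, 13:40-15:45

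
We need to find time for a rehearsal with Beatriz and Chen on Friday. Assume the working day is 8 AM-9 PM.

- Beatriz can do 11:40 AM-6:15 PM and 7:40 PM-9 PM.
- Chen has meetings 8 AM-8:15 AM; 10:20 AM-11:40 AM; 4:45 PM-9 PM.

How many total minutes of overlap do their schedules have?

305

Beatriz free: 11:40-18:15, 19:40-21:00.
Chen free: 08:15-10:20, 11:40-16:45 (invert busy blocks within the working day).
Beatriz ∩ Chen: 11:40-16:45.
Those are the intersection windows.
That's a single block of 305 minutes.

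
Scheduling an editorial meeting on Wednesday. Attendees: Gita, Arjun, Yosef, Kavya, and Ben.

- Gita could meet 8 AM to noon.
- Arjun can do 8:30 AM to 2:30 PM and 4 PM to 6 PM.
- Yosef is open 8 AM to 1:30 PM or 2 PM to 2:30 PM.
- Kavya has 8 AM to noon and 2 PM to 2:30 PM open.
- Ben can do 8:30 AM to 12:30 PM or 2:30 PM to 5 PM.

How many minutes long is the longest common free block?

Gita ∩ Arjun: 08:30-12:00.
Gita ∩ Arjun ∩ Yosef: 08:30-12:00.
Gita ∩ Arjun ∩ Yosef ∩ Kavya: 08:30-12:00.
Gita ∩ Arjun ∩ Yosef ∩ Kavya ∩ Ben: 08:30-12:00.
Those are the intersection windows.
The longest is 08:30-12:00 at 210 minutes.

210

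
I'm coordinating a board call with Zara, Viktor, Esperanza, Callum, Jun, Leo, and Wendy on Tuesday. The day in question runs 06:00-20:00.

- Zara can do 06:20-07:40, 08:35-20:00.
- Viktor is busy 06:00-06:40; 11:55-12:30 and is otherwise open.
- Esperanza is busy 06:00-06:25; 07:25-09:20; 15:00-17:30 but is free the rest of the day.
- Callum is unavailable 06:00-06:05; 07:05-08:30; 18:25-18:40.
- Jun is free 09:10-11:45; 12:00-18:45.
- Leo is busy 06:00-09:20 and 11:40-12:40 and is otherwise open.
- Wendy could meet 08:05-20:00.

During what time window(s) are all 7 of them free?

Zara free: 06:20-07:40, 08:35-20:00.
Viktor free: 06:40-11:55, 12:30-20:00 (invert busy blocks within the working day).
Esperanza free: 06:25-07:25, 09:20-15:00, 17:30-20:00 (invert busy blocks within the working day).
Callum free: 06:05-07:05, 08:30-18:25, 18:40-20:00 (invert busy blocks within the working day).
Jun free: 09:10-11:45, 12:00-18:45.
Leo free: 09:20-11:40, 12:40-20:00 (invert busy blocks within the working day).
Wendy free: 08:05-20:00.
Zara ∩ Viktor: 06:40-07:40, 08:35-11:55, 12:30-20:00.
Zara ∩ Viktor ∩ Esperanza: 06:40-07:25, 09:20-11:55, 12:30-15:00, 17:30-20:00.
Zara ∩ Viktor ∩ Esperanza ∩ Callum: 06:40-07:05, 09:20-11:55, 12:30-15:00, 17:30-18:25, 18:40-20:00.
Zara ∩ Viktor ∩ Esperanza ∩ Callum ∩ Jun: 09:20-11:45, 12:30-15:00, 17:30-18:25, 18:40-18:45.
Zara ∩ Viktor ∩ Esperanza ∩ Callum ∩ Jun ∩ Leo: 09:20-11:40, 12:40-15:00, 17:30-18:25, 18:40-18:45.
Zara ∩ Viktor ∩ Esperanza ∩ Callum ∩ Jun ∩ Leo ∩ Wendy: 09:20-11:40, 12:40-15:00, 17:30-18:25, 18:40-18:45.

09:20-11:40, 12:40-15:00, 17:30-18:25, 18:40-18:45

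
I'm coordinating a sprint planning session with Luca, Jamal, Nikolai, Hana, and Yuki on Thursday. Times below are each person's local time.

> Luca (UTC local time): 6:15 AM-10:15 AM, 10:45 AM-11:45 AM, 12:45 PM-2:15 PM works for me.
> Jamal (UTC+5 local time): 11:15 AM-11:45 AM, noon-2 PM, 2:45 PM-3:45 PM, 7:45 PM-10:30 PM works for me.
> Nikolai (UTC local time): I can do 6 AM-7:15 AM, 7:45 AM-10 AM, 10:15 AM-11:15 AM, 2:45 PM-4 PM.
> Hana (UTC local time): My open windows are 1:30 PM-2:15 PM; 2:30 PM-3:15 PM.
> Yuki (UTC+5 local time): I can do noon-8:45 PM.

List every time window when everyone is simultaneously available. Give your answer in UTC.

Luca in UTC: 06:15-10:15, 10:45-11:45, 12:45-14:15.
Jamal in UTC: 06:15-06:45, 07:00-09:00, 09:45-10:45, 14:45-17:30 (subtract 5h to convert from UTC+5).
Nikolai in UTC: 06:00-07:15, 07:45-10:00, 10:15-11:15, 14:45-16:00.
Hana in UTC: 13:30-14:15, 14:30-15:15.
Yuki in UTC: 07:00-15:45 (subtract 5h to convert from UTC+5).
Luca ∩ Jamal: 06:15-06:45, 07:00-09:00, 09:45-10:15.
Luca ∩ Jamal ∩ Nikolai: 06:15-06:45, 07:00-07:15, 07:45-09:00, 09:45-10:00.
Luca ∩ Jamal ∩ Nikolai ∩ Hana: ∅.
Luca ∩ Jamal ∩ Nikolai ∩ Hana ∩ Yuki: ∅.
There is no time when everyone is free.

none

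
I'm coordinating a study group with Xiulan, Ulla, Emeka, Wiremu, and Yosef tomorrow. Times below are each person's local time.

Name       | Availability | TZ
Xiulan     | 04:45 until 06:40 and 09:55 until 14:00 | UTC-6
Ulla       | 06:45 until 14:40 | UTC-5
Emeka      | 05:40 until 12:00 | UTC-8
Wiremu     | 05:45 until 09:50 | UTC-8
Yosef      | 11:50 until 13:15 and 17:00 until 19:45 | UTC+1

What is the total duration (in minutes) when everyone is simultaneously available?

110

Xiulan in UTC: 10:45-12:40, 15:55-20:00 (add 6h to convert from UTC-6).
Ulla in UTC: 11:45-19:40 (add 5h to convert from UTC-5).
Emeka in UTC: 13:40-20:00 (add 8h to convert from UTC-8).
Wiremu in UTC: 13:45-17:50 (add 8h to convert from UTC-8).
Yosef in UTC: 10:50-12:15, 16:00-18:45 (subtract 1h to convert from UTC+1).
Xiulan ∩ Ulla: 11:45-12:40, 15:55-19:40.
Xiulan ∩ Ulla ∩ Emeka: 15:55-19:40.
Xiulan ∩ Ulla ∩ Emeka ∩ Wiremu: 15:55-17:50.
Xiulan ∩ Ulla ∩ Emeka ∩ Wiremu ∩ Yosef: 16:00-17:50.
That's a single block of 110 minutes.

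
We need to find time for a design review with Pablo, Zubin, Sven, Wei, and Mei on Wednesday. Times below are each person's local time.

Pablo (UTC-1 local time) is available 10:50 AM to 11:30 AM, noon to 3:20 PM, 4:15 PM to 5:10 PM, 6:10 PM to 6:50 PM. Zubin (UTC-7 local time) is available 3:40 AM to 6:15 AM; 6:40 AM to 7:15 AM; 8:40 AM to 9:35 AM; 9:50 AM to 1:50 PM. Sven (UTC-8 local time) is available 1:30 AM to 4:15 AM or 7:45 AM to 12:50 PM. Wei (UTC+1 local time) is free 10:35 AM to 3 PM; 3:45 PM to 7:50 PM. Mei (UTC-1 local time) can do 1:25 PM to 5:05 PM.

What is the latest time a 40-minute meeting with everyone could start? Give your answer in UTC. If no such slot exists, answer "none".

Pablo in UTC: 11:50-12:30, 13:00-16:20, 17:15-18:10, 19:10-19:50 (add 1h to convert from UTC-1).
Zubin in UTC: 10:40-13:15, 13:40-14:15, 15:40-16:35, 16:50-20:50 (add 7h to convert from UTC-7).
Sven in UTC: 09:30-12:15, 15:45-20:50 (add 8h to convert from UTC-8).
Wei in UTC: 09:35-14:00, 14:45-18:50 (subtract 1h to convert from UTC+1).
Mei in UTC: 14:25-18:05 (add 1h to convert from UTC-1).
Pablo ∩ Zubin: 11:50-12:30, 13:00-13:15, 13:40-14:15, 15:40-16:20, 17:15-18:10, 19:10-19:50.
Pablo ∩ Zubin ∩ Sven: 11:50-12:15, 15:45-16:20, 17:15-18:10, 19:10-19:50.
Pablo ∩ Zubin ∩ Sven ∩ Wei: 11:50-12:15, 15:45-16:20, 17:15-18:10.
Pablo ∩ Zubin ∩ Sven ∩ Wei ∩ Mei: 15:45-16:20, 17:15-18:05.
The last common window of at least 40 minutes is 17:15-18:05; a 40-minute meeting can start as late as 17:25 and still end by 18:05.

17:25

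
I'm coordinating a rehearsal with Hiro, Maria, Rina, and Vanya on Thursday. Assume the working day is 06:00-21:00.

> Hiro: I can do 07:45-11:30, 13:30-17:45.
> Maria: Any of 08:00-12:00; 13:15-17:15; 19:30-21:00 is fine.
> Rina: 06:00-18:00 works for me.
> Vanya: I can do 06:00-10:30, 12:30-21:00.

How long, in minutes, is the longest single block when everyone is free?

225

Hiro ∩ Maria: 08:00-11:30, 13:30-17:15.
Hiro ∩ Maria ∩ Rina: 08:00-11:30, 13:30-17:15.
Hiro ∩ Maria ∩ Rina ∩ Vanya: 08:00-10:30, 13:30-17:15.
The longest is 13:30-17:15 at 225 minutes.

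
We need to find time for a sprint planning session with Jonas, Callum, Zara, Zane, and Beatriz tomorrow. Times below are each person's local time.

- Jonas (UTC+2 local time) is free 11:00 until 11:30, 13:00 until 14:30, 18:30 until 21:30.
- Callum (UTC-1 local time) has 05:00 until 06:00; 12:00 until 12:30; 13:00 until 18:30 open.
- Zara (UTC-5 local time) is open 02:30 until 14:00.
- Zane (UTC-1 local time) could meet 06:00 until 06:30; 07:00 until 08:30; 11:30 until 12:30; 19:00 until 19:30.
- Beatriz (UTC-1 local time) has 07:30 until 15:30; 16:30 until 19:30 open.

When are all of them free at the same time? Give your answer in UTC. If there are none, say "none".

none

Jonas in UTC: 09:00-09:30, 11:00-12:30, 16:30-19:30 (subtract 2h to convert from UTC+2).
Callum in UTC: 06:00-07:00, 13:00-13:30, 14:00-19:30 (add 1h to convert from UTC-1).
Zara in UTC: 07:30-19:00 (add 5h to convert from UTC-5).
Zane in UTC: 07:00-07:30, 08:00-09:30, 12:30-13:30, 20:00-20:30 (add 1h to convert from UTC-1).
Beatriz in UTC: 08:30-16:30, 17:30-20:30 (add 1h to convert from UTC-1).
Jonas ∩ Callum: 16:30-19:30.
Jonas ∩ Callum ∩ Zara: 16:30-19:00.
Jonas ∩ Callum ∩ Zara ∩ Zane: ∅.
Jonas ∩ Callum ∩ Zara ∩ Zane ∩ Beatriz: ∅.
There is no time when everyone is free.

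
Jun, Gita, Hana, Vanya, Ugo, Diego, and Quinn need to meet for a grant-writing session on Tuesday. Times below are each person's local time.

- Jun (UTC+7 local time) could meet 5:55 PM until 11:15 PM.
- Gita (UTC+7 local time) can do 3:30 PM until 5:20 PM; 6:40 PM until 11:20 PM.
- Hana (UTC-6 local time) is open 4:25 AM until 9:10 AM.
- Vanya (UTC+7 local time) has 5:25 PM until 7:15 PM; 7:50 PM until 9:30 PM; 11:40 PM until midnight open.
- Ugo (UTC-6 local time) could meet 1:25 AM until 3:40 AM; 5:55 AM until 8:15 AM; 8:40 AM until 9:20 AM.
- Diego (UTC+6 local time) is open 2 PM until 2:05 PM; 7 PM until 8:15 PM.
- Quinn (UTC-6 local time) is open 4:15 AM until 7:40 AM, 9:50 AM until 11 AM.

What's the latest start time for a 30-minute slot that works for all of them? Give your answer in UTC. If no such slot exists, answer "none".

13:10

Jun in UTC: 10:55-16:15 (subtract 7h to convert from UTC+7).
Gita in UTC: 08:30-10:20, 11:40-16:20 (subtract 7h to convert from UTC+7).
Hana in UTC: 10:25-15:10 (add 6h to convert from UTC-6).
Vanya in UTC: 10:25-12:15, 12:50-14:30, 16:40-17:00 (subtract 7h to convert from UTC+7).
Ugo in UTC: 07:25-09:40, 11:55-14:15, 14:40-15:20 (add 6h to convert from UTC-6).
Diego in UTC: 08:00-08:05, 13:00-14:15 (subtract 6h to convert from UTC+6).
Quinn in UTC: 10:15-13:40, 15:50-17:00 (add 6h to convert from UTC-6).
Jun ∩ Gita: 11:40-16:15.
Jun ∩ Gita ∩ Hana: 11:40-15:10.
Jun ∩ Gita ∩ Hana ∩ Vanya: 11:40-12:15, 12:50-14:30.
Jun ∩ Gita ∩ Hana ∩ Vanya ∩ Ugo: 11:55-12:15, 12:50-14:15.
Jun ∩ Gita ∩ Hana ∩ Vanya ∩ Ugo ∩ Diego: 13:00-14:15.
Jun ∩ Gita ∩ Hana ∩ Vanya ∩ Ugo ∩ Diego ∩ Quinn: 13:00-13:40.
Those are the intersection windows.
The last common window of at least 30 minutes is 13:00-13:40; a 30-minute meeting can start as late as 13:10 and still end by 13:40.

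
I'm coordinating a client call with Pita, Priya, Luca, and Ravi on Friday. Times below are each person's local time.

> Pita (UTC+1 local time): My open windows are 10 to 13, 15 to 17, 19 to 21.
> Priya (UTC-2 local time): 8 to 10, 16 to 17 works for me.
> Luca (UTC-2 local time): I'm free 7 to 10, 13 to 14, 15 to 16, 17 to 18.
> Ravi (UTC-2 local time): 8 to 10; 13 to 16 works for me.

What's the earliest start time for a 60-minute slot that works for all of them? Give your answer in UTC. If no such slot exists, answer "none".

10:00

Pita in UTC: 09:00-12:00, 14:00-16:00, 18:00-20:00 (subtract 1h to convert from UTC+1).
Priya in UTC: 10:00-12:00, 18:00-19:00 (add 2h to convert from UTC-2).
Luca in UTC: 09:00-12:00, 15:00-16:00, 17:00-18:00, 19:00-20:00 (add 2h to convert from UTC-2).
Ravi in UTC: 10:00-12:00, 15:00-18:00 (add 2h to convert from UTC-2).
Pita ∩ Priya: 10:00-12:00, 18:00-19:00.
Pita ∩ Priya ∩ Luca: 10:00-12:00.
Pita ∩ Priya ∩ Luca ∩ Ravi: 10:00-12:00.
So the common availability across everyone is 10:00-12:00.
The first common window of at least 60 minutes is 10:00-12:00, so the earliest start is 10:00.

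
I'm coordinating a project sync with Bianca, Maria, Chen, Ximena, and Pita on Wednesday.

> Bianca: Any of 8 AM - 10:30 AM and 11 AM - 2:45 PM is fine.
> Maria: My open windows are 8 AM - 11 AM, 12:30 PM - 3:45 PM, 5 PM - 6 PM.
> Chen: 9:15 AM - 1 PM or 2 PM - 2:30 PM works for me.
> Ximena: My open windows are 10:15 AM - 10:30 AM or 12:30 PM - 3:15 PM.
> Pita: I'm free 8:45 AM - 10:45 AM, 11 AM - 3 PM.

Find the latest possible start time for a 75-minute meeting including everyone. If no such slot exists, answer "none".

Bianca ∩ Maria: 08:00-10:30, 12:30-14:45.
Bianca ∩ Maria ∩ Chen: 09:15-10:30, 12:30-13:00, 14:00-14:30.
Bianca ∩ Maria ∩ Chen ∩ Ximena: 10:15-10:30, 12:30-13:00, 14:00-14:30.
Bianca ∩ Maria ∩ Chen ∩ Ximena ∩ Pita: 10:15-10:30, 12:30-13:00, 14:00-14:30.
No common window is at least 75 minutes long.

none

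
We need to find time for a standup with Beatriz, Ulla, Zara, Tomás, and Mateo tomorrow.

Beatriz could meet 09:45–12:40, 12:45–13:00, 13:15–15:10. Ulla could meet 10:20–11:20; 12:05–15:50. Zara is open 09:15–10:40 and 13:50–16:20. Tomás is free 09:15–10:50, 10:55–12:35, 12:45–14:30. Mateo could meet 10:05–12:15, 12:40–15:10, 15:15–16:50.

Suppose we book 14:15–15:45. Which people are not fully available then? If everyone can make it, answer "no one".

Beatriz: not fully free for 14:15-15:45. Ulla: free for 14:15-15:45. Zara: free for 14:15-15:45. Tomás: not fully free for 14:15-15:45. Mateo: not fully free for 14:15-15:45.

Beatriz, Mateo, Tomás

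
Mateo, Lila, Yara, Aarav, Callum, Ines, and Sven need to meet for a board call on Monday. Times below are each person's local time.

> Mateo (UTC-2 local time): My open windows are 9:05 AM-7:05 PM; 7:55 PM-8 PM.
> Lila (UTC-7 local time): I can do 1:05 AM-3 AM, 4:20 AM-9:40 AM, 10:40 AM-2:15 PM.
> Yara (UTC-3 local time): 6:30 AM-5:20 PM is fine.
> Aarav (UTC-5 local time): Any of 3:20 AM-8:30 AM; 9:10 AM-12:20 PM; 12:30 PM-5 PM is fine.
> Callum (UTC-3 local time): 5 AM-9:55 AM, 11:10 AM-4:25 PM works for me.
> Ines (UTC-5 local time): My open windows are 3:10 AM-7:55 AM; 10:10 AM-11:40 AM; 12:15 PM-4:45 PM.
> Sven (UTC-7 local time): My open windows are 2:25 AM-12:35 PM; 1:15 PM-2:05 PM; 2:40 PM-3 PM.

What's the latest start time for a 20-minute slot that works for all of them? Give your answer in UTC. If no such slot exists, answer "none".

19:05

Mateo in UTC: 11:05-21:05, 21:55-22:00 (add 2h to convert from UTC-2).
Lila in UTC: 08:05-10:00, 11:20-16:40, 17:40-21:15 (add 7h to convert from UTC-7).
Yara in UTC: 09:30-20:20 (add 3h to convert from UTC-3).
Aarav in UTC: 08:20-13:30, 14:10-17:20, 17:30-22:00 (add 5h to convert from UTC-5).
Callum in UTC: 08:00-12:55, 14:10-19:25 (add 3h to convert from UTC-3).
Ines in UTC: 08:10-12:55, 15:10-16:40, 17:15-21:45 (add 5h to convert from UTC-5).
Sven in UTC: 09:25-19:35, 20:15-21:05, 21:40-22:00 (add 7h to convert from UTC-7).
Mateo ∩ Lila: 11:20-16:40, 17:40-21:05.
Mateo ∩ Lila ∩ Yara: 11:20-16:40, 17:40-20:20.
Mateo ∩ Lila ∩ Yara ∩ Aarav: 11:20-13:30, 14:10-16:40, 17:40-20:20.
Mateo ∩ Lila ∩ Yara ∩ Aarav ∩ Callum: 11:20-12:55, 14:10-16:40, 17:40-19:25.
Mateo ∩ Lila ∩ Yara ∩ Aarav ∩ Callum ∩ Ines: 11:20-12:55, 15:10-16:40, 17:40-19:25.
Mateo ∩ Lila ∩ Yara ∩ Aarav ∩ Callum ∩ Ines ∩ Sven: 11:20-12:55, 15:10-16:40, 17:40-19:25.
Those are the intersection windows.
The last common window of at least 20 minutes is 17:40-19:25; a 20-minute meeting can start as late as 19:05 and still end by 19:25.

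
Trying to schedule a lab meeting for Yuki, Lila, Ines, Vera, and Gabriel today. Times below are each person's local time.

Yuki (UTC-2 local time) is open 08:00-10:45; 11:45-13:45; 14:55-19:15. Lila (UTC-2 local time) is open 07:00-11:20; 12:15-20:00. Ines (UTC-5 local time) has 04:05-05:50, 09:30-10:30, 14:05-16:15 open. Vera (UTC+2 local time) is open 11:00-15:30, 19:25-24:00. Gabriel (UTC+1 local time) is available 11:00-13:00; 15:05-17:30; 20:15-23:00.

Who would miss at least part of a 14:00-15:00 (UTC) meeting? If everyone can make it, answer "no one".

Gabriel, Ines, Lila, Vera

Yuki in UTC: 10:00-12:45, 13:45-15:45, 16:55-21:15 (add 2h to convert from UTC-2).
Lila in UTC: 09:00-13:20, 14:15-22:00 (add 2h to convert from UTC-2).
Ines in UTC: 09:05-10:50, 14:30-15:30, 19:05-21:15 (add 5h to convert from UTC-5).
Vera in UTC: 09:00-13:30, 17:25-22:00 (subtract 2h to convert from UTC+2).
Gabriel in UTC: 10:00-12:00, 14:05-16:30, 19:15-22:00 (subtract 1h to convert from UTC+1).
Yuki: free for 14:00-15:00. Lila: not fully free for 14:00-15:00. Ines: not fully free for 14:00-15:00. Vera: not fully free for 14:00-15:00. Gabriel: not fully free for 14:00-15:00.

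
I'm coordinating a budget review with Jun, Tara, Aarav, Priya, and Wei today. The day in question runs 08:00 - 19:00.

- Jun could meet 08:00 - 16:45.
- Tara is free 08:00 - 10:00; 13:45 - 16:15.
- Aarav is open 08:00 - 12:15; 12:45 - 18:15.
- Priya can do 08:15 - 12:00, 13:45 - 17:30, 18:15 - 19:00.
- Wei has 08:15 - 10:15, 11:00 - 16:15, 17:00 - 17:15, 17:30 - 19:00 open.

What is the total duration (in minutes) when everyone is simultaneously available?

Jun ∩ Tara: 08:00-10:00, 13:45-16:15.
Jun ∩ Tara ∩ Aarav: 08:00-10:00, 13:45-16:15.
Jun ∩ Tara ∩ Aarav ∩ Priya: 08:15-10:00, 13:45-16:15.
Jun ∩ Tara ∩ Aarav ∩ Priya ∩ Wei: 08:15-10:00, 13:45-16:15.
So the common availability across everyone is 08:15-10:00, 13:45-16:15.
Summing the common windows: 105 + 150 = 255 minutes.

255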